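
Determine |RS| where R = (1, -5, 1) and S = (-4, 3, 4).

d = √[(x₂-x₁)² + (y₂-y₁)² + (z₂-z₁)²]
  = √[(-5)² + 8² + 3²]
  = √[25 + 64 + 9]
  = √98
  ≈ 9.899

9.899


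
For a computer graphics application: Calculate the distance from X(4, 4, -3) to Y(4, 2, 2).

d = √[(x₂-x₁)² + (y₂-y₁)² + (z₂-z₁)²]
  = √[0² + (-2)² + 5²]
  = √[0 + 4 + 25]
  = √29
  ≈ 5.385

5.385


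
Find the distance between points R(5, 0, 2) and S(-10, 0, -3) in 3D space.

d = √[(x₂-x₁)² + (y₂-y₁)² + (z₂-z₁)²]
  = √[(-15)² + 0² + (-5)²]
  = √[225 + 0 + 25]
  = √250
  ≈ 15.81

15.81


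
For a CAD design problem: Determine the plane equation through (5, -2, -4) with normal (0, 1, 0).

The plane through P with normal n = (a, b, c) satisfies n·(r - P) = 0,
i.e. ax + by + cz = a·x₀ + b·y₀ + c·z₀.
d = 0·5 + 1·(-2) + 0·(-4)
  = 0 - 2 + 0
  = -2
Equation: y = -2

y = -2


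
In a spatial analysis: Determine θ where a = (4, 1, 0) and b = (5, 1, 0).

a·b = 4·5 + 1·1 + 0·0 = 20 + 1 + 0 = 21
|a| = √(4² + 1² + 0²) = √17 ≈ 4.123
|b| = √(5² + 1² + 0²) = √26 ≈ 5.099
cos θ = (a·b)/(|a||b|) = 21/(4.123·5.099) ≈ 0.9989
θ = arccos(0.9989) ≈ 2.726°

2.726°


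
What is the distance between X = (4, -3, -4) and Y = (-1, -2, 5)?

d = √[(x₂-x₁)² + (y₂-y₁)² + (z₂-z₁)²]
  = √[(-5)² + 1² + 9²]
  = √[25 + 1 + 81]
  = √107
  ≈ 10.34

10.34


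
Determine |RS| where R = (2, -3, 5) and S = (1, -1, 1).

d = √[(x₂-x₁)² + (y₂-y₁)² + (z₂-z₁)²]
  = √[(-1)² + 2² + (-4)²]
  = √[1 + 4 + 16]
  = √21
  ≈ 4.583

4.583


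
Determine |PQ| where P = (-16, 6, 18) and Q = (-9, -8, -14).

d = √[(x₂-x₁)² + (y₂-y₁)² + (z₂-z₁)²]
  = √[7² + (-14)² + (-32)²]
  = √[49 + 196 + 1024]
  = √1269
  ≈ 35.62

35.62


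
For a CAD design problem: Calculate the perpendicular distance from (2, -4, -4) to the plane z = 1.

distance = |a·x₀ + b·y₀ + c·z₀ - d| / √(a² + b² + c²)
  = |0·2 + 0·(-4) + 1·(-4) - 1| / √(0² + 0² + 1²)
  = |0 + 0 - 4 - 1| / √(0 + 0 + 1)
  = |-5| / √1
  = 5 / 1
  ≈ 5

5


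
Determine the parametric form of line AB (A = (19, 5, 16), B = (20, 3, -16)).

Direction vector d = B - A = (20 - 19, 3 - 5, -16 - 16) = (1, -2, -32)
Parametric form r = A + t·d:
x = 19 + t, y = 5 - 2t, z = 16 - 32t

x = 19 + t, y = 5 - 2t, z = 16 - 32t


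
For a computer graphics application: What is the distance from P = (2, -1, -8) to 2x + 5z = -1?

distance = |a·x₀ + b·y₀ + c·z₀ - d| / √(a² + b² + c²)
  = |2·2 + 0·(-1) + 5·(-8) - (-1)| / √(2² + 0² + 5²)
  = |4 + 0 - 40 + 1| / √(4 + 0 + 25)
  = |-35| / √29
  = 35 / 5.385
  ≈ 6.499

6.499


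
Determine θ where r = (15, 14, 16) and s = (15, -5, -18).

r·s = 15·15 + 14·(-5) + 16·(-18) = 225 - 70 - 288 = -133
|r| = √(15² + 14² + 16²) = √677 ≈ 26.02
|s| = √(15² + (-5)² + (-18)²) = √574 ≈ 23.96
cos θ = (r·s)/(|r||s|) = -133/(26.02·23.96) ≈ -0.2134
θ = arccos(-0.2134) ≈ 102.3°

102.3°


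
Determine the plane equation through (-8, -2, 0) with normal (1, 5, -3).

The plane through P with normal n = (a, b, c) satisfies n·(r - P) = 0,
i.e. ax + by + cz = a·x₀ + b·y₀ + c·z₀.
d = 1·(-8) + 5·(-2) + (-3)·0
  = -8 - 10 + 0
  = -18
Equation: x + 5y - 3z = -18

x + 5y - 3z = -18


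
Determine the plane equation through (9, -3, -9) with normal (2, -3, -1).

The plane through P with normal n = (a, b, c) satisfies n·(r - P) = 0,
i.e. ax + by + cz = a·x₀ + b·y₀ + c·z₀.
d = 2·9 + (-3)·(-3) + (-1)·(-9)
  = 18 + 9 + 9
  = 36
Equation: 2x - 3y - z = 36

2x - 3y - z = 36


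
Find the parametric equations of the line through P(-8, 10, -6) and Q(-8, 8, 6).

Direction vector d = Q - P = (-8 + 8, 8 - 10, 6 + 6) = (0, -2, 12)
Parametric form r = P + t·d:
x = -8, y = 10 - 2t, z = -6 + 12t

x = -8, y = 10 - 2t, z = -6 + 12t


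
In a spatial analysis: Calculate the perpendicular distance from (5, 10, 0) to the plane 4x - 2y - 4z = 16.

distance = |a·x₀ + b·y₀ + c·z₀ - d| / √(a² + b² + c²)
  = |4·5 + (-2)·10 + (-4)·0 - 16| / √(4² + (-2)² + (-4)²)
  = |20 - 20 + 0 - 16| / √(16 + 4 + 16)
  = |-16| / √36
  = 16 / 6
  ≈ 2.667

2.667


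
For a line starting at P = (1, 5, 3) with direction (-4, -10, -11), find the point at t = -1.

P(t) = P + t·d
  = (1 + (-4)·(-1), 5 + (-10)·(-1), 3 + (-11)·(-1))
  = (1 + 4, 5 + 10, 3 + 11)
  = (5, 15, 14)

(5, 15, 14)


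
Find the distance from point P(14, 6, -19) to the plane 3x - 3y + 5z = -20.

distance = |a·x₀ + b·y₀ + c·z₀ - d| / √(a² + b² + c²)
  = |3·14 + (-3)·6 + 5·(-19) - (-20)| / √(3² + (-3)² + 5²)
  = |42 - 18 - 95 + 20| / √(9 + 9 + 25)
  = |-51| / √43
  = 51 / 6.557
  ≈ 7.777

7.777


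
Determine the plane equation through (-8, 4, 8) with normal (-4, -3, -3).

The plane through P with normal n = (a, b, c) satisfies n·(r - P) = 0,
i.e. ax + by + cz = a·x₀ + b·y₀ + c·z₀.
d = (-4)·(-8) + (-3)·4 + (-3)·8
  = 32 - 12 - 24
  = -4
Equation: -4x - 3y - 3z = -4

-4x - 3y - 3z = -4


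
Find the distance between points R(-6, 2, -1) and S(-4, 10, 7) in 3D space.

d = √[(x₂-x₁)² + (y₂-y₁)² + (z₂-z₁)²]
  = √[2² + 8² + 8²]
  = √[4 + 64 + 64]
  = √132
  ≈ 11.49

11.49


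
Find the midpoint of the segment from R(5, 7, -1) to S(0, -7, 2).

M = ((x₁+x₂)/2, (y₁+y₂)/2, (z₁+z₂)/2)
  = ((5 + 0)/2, (7 - 7)/2, (-1 + 2)/2)
  = (5/2, 0/2, 1/2)
  = (2.5, 0, 0.5)

(2.5, 0, 0.5)


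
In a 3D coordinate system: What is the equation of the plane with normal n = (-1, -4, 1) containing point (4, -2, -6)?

The plane through P with normal n = (a, b, c) satisfies n·(r - P) = 0,
i.e. ax + by + cz = a·x₀ + b·y₀ + c·z₀.
d = (-1)·4 + (-4)·(-2) + 1·(-6)
  = -4 + 8 - 6
  = -2
Equation: -x - 4y + z = -2

-x - 4y + z = -2


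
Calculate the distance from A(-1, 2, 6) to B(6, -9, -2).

d = √[(x₂-x₁)² + (y₂-y₁)² + (z₂-z₁)²]
  = √[7² + (-11)² + (-8)²]
  = √[49 + 121 + 64]
  = √234
  ≈ 15.3

15.3


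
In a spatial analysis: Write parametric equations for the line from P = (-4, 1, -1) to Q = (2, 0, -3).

Direction vector d = Q - P = (2 + 4, 0 - 1, -3 + 1) = (6, -1, -2)
Parametric form r = P + t·d:
x = -4 + 6t, y = 1 - t, z = -1 - 2t

x = -4 + 6t, y = 1 - t, z = -1 - 2t


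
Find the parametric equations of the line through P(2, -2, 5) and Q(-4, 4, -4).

Direction vector d = Q - P = (-4 - 2, 4 + 2, -4 - 5) = (-6, 6, -9)
Parametric form r = P + t·d:
x = 2 - 6t, y = -2 + 6t, z = 5 - 9t

x = 2 - 6t, y = -2 + 6t, z = 5 - 9t


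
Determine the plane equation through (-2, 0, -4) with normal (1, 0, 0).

The plane through P with normal n = (a, b, c) satisfies n·(r - P) = 0,
i.e. ax + by + cz = a·x₀ + b·y₀ + c·z₀.
d = 1·(-2) + 0·0 + 0·(-4)
  = -2 + 0 + 0
  = -2
Equation: x = -2

x = -2


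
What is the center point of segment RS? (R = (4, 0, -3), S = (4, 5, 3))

M = ((x₁+x₂)/2, (y₁+y₂)/2, (z₁+z₂)/2)
  = ((4 + 4)/2, (0 + 5)/2, (-3 + 3)/2)
  = (8/2, 5/2, 0/2)
  = (4, 2.5, 0)

(4, 2.5, 0)


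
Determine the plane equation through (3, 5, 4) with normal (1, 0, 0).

The plane through P with normal n = (a, b, c) satisfies n·(r - P) = 0,
i.e. ax + by + cz = a·x₀ + b·y₀ + c·z₀.
d = 1·3 + 0·5 + 0·4
  = 3 + 0 + 0
  = 3
Equation: x = 3

x = 3


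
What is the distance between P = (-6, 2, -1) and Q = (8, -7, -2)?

d = √[(x₂-x₁)² + (y₂-y₁)² + (z₂-z₁)²]
  = √[14² + (-9)² + (-1)²]
  = √[196 + 81 + 1]
  = √278
  ≈ 16.67

16.67


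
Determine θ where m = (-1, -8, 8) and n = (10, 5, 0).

m·n = (-1)·10 + (-8)·5 + 8·0 = -10 - 40 + 0 = -50
|m| = √((-1)² + (-8)² + 8²) = √129 ≈ 11.36
|n| = √(10² + 5² + 0²) = √125 ≈ 11.18
cos θ = (m·n)/(|m||n|) = -50/(11.36·11.18) ≈ -0.3937
θ = arccos(-0.3937) ≈ 113.2°

113.2°


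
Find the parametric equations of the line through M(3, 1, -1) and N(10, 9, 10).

Direction vector d = N - M = (10 - 3, 9 - 1, 10 + 1) = (7, 8, 11)
Parametric form r = M + t·d:
x = 3 + 7t, y = 1 + 8t, z = -1 + 11t

x = 3 + 7t, y = 1 + 8t, z = -1 + 11t


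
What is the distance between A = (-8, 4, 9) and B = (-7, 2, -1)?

d = √[(x₂-x₁)² + (y₂-y₁)² + (z₂-z₁)²]
  = √[1² + (-2)² + (-10)²]
  = √[1 + 4 + 100]
  = √105
  ≈ 10.25

10.25


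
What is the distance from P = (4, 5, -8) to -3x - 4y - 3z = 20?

distance = |a·x₀ + b·y₀ + c·z₀ - d| / √(a² + b² + c²)
  = |(-3)·4 + (-4)·5 + (-3)·(-8) - 20| / √((-3)² + (-4)² + (-3)²)
  = |-12 - 20 + 24 - 20| / √(9 + 16 + 9)
  = |-28| / √34
  = 28 / 5.831
  ≈ 4.802

4.802


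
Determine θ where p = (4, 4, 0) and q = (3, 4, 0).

p·q = 4·3 + 4·4 + 0·0 = 12 + 16 + 0 = 28
|p| = √(4² + 4² + 0²) = √32 ≈ 5.657
|q| = √(3² + 4² + 0²) = √25 ≈ 5
cos θ = (p·q)/(|p||q|) = 28/(5.657·5) ≈ 0.9899
θ = arccos(0.9899) ≈ 8.13°

8.13°


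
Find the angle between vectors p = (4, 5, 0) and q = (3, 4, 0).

p·q = 4·3 + 5·4 + 0·0 = 12 + 20 + 0 = 32
|p| = √(4² + 5² + 0²) = √41 ≈ 6.403
|q| = √(3² + 4² + 0²) = √25 ≈ 5
cos θ = (p·q)/(|p||q|) = 32/(6.403·5) ≈ 0.9995
θ = arccos(0.9995) ≈ 1.79°

1.79°


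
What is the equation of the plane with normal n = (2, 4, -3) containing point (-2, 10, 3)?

The plane through P with normal n = (a, b, c) satisfies n·(r - P) = 0,
i.e. ax + by + cz = a·x₀ + b·y₀ + c·z₀.
d = 2·(-2) + 4·10 + (-3)·3
  = -4 + 40 - 9
  = 27
Equation: 2x + 4y - 3z = 27

2x + 4y - 3z = 27


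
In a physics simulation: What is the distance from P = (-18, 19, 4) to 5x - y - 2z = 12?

distance = |a·x₀ + b·y₀ + c·z₀ - d| / √(a² + b² + c²)
  = |5·(-18) + (-1)·19 + (-2)·4 - 12| / √(5² + (-1)² + (-2)²)
  = |-90 - 19 - 8 - 12| / √(25 + 1 + 4)
  = |-129| / √30
  = 129 / 5.477
  ≈ 23.55

23.55


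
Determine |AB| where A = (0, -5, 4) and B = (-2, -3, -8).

d = √[(x₂-x₁)² + (y₂-y₁)² + (z₂-z₁)²]
  = √[(-2)² + 2² + (-12)²]
  = √[4 + 4 + 144]
  = √152
  ≈ 12.33

12.33


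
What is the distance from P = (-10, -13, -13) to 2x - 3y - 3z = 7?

distance = |a·x₀ + b·y₀ + c·z₀ - d| / √(a² + b² + c²)
  = |2·(-10) + (-3)·(-13) + (-3)·(-13) - 7| / √(2² + (-3)² + (-3)²)
  = |-20 + 39 + 39 - 7| / √(4 + 9 + 9)
  = |51| / √22
  = 51 / 4.69
  ≈ 10.87

10.87


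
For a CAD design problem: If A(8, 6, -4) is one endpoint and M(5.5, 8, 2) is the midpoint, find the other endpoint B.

B = 2M - A
  = (2·5.5 - 8, 2·8 - 6, 2·2 - (-4))
  = (11 - 8, 16 - 6, 4 + 4)
  = (3, 10, 8)

(3, 10, 8)


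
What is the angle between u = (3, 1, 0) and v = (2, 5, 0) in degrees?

u·v = 3·2 + 1·5 + 0·0 = 6 + 5 + 0 = 11
|u| = √(3² + 1² + 0²) = √10 ≈ 3.162
|v| = √(2² + 5² + 0²) = √29 ≈ 5.385
cos θ = (u·v)/(|u||v|) = 11/(3.162·5.385) ≈ 0.6459
θ = arccos(0.6459) ≈ 49.76°

49.76°


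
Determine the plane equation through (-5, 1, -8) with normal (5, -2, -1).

The plane through P with normal n = (a, b, c) satisfies n·(r - P) = 0,
i.e. ax + by + cz = a·x₀ + b·y₀ + c·z₀.
d = 5·(-5) + (-2)·1 + (-1)·(-8)
  = -25 - 2 + 8
  = -19
Equation: 5x - 2y - z = -19

5x - 2y - z = -19


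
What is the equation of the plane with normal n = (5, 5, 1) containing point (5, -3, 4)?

The plane through P with normal n = (a, b, c) satisfies n·(r - P) = 0,
i.e. ax + by + cz = a·x₀ + b·y₀ + c·z₀.
d = 5·5 + 5·(-3) + 1·4
  = 25 - 15 + 4
  = 14
Equation: 5x + 5y + z = 14

5x + 5y + z = 14


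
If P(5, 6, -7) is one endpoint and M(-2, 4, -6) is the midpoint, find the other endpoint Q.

Q = 2M - P
  = (2·(-2) - 5, 2·4 - 6, 2·(-6) - (-7))
  = (-4 - 5, 8 - 6, -12 + 7)
  = (-9, 2, -5)

(-9, 2, -5)


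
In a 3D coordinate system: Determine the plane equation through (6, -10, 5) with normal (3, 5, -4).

The plane through P with normal n = (a, b, c) satisfies n·(r - P) = 0,
i.e. ax + by + cz = a·x₀ + b·y₀ + c·z₀.
d = 3·6 + 5·(-10) + (-4)·5
  = 18 - 50 - 20
  = -52
Equation: 3x + 5y - 4z = -52

3x + 5y - 4z = -52


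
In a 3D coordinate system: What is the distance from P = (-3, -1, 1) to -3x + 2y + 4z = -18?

distance = |a·x₀ + b·y₀ + c·z₀ - d| / √(a² + b² + c²)
  = |(-3)·(-3) + 2·(-1) + 4·1 - (-18)| / √((-3)² + 2² + 4²)
  = |9 - 2 + 4 + 18| / √(9 + 4 + 16)
  = |29| / √29
  = 29 / 5.385
  ≈ 5.385

5.385


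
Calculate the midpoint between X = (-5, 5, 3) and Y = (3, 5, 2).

M = ((x₁+x₂)/2, (y₁+y₂)/2, (z₁+z₂)/2)
  = ((-5 + 3)/2, (5 + 5)/2, (3 + 2)/2)
  = (-2/2, 10/2, 5/2)
  = (-1, 5, 2.5)

(-1, 5, 2.5)


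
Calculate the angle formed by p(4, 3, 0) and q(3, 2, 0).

p·q = 4·3 + 3·2 + 0·0 = 12 + 6 + 0 = 18
|p| = √(4² + 3² + 0²) = √25 ≈ 5
|q| = √(3² + 2² + 0²) = √13 ≈ 3.606
cos θ = (p·q)/(|p||q|) = 18/(5·3.606) ≈ 0.9985
θ = arccos(0.9985) ≈ 3.18°

3.18°


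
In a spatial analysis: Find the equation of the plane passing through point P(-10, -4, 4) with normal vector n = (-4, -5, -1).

The plane through P with normal n = (a, b, c) satisfies n·(r - P) = 0,
i.e. ax + by + cz = a·x₀ + b·y₀ + c·z₀.
d = (-4)·(-10) + (-5)·(-4) + (-1)·4
  = 40 + 20 - 4
  = 56
Equation: -4x - 5y - z = 56

-4x - 5y - z = 56


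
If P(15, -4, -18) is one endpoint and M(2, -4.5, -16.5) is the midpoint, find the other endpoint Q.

Q = 2M - P
  = (2·2 - 15, 2·(-4.5) - (-4), 2·(-16.5) - (-18))
  = (4 - 15, -9 + 4, -33 + 18)
  = (-11, -5, -15)

(-11, -5, -15)


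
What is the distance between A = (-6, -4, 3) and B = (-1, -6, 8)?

d = √[(x₂-x₁)² + (y₂-y₁)² + (z₂-z₁)²]
  = √[5² + (-2)² + 5²]
  = √[25 + 4 + 25]
  = √54
  ≈ 7.348

7.348


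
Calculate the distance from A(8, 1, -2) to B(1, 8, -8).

d = √[(x₂-x₁)² + (y₂-y₁)² + (z₂-z₁)²]
  = √[(-7)² + 7² + (-6)²]
  = √[49 + 49 + 36]
  = √134
  ≈ 11.58

11.58


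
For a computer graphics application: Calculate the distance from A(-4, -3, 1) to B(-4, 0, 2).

d = √[(x₂-x₁)² + (y₂-y₁)² + (z₂-z₁)²]
  = √[0² + 3² + 1²]
  = √[0 + 9 + 1]
  = √10
  ≈ 3.162

3.162


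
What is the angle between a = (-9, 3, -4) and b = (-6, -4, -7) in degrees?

a·b = (-9)·(-6) + 3·(-4) + (-4)·(-7) = 54 - 12 + 28 = 70
|a| = √((-9)² + 3² + (-4)²) = √106 ≈ 10.3
|b| = √((-6)² + (-4)² + (-7)²) = √101 ≈ 10.05
cos θ = (a·b)/(|a||b|) = 70/(10.3·10.05) ≈ 0.6765
θ = arccos(0.6765) ≈ 47.43°

47.43°


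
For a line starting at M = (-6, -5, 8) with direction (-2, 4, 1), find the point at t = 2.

P(t) = M + t·d
  = (-6 + (-2)·2, -5 + 4·2, 8 + 1·2)
  = (-6 - 4, -5 + 8, 8 + 2)
  = (-10, 3, 10)

(-10, 3, 10)


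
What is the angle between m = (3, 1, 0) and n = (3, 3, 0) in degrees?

m·n = 3·3 + 1·3 + 0·0 = 9 + 3 + 0 = 12
|m| = √(3² + 1² + 0²) = √10 ≈ 3.162
|n| = √(3² + 3² + 0²) = √18 ≈ 4.243
cos θ = (m·n)/(|m||n|) = 12/(3.162·4.243) ≈ 0.8944
θ = arccos(0.8944) ≈ 26.57°

26.57°


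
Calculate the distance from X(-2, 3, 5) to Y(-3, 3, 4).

d = √[(x₂-x₁)² + (y₂-y₁)² + (z₂-z₁)²]
  = √[(-1)² + 0² + (-1)²]
  = √[1 + 0 + 1]
  = √2
  ≈ 1.414

1.414


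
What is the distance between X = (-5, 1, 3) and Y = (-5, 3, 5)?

d = √[(x₂-x₁)² + (y₂-y₁)² + (z₂-z₁)²]
  = √[0² + 2² + 2²]
  = √[0 + 4 + 4]
  = √8
  ≈ 2.828

2.828


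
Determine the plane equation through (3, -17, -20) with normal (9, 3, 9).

The plane through P with normal n = (a, b, c) satisfies n·(r - P) = 0,
i.e. ax + by + cz = a·x₀ + b·y₀ + c·z₀.
d = 9·3 + 3·(-17) + 9·(-20)
  = 27 - 51 - 180
  = -204
Equation: 9x + 3y + 9z = -204

9x + 3y + 9z = -204


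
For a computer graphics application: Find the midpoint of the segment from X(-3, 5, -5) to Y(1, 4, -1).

M = ((x₁+x₂)/2, (y₁+y₂)/2, (z₁+z₂)/2)
  = ((-3 + 1)/2, (5 + 4)/2, (-5 - 1)/2)
  = (-2/2, 9/2, -6/2)
  = (-1, 4.5, -3)

(-1, 4.5, -3)


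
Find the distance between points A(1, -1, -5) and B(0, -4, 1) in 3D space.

d = √[(x₂-x₁)² + (y₂-y₁)² + (z₂-z₁)²]
  = √[(-1)² + (-3)² + 6²]
  = √[1 + 9 + 36]
  = √46
  ≈ 6.782

6.782


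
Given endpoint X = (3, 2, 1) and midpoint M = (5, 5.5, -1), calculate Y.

Y = 2M - X
  = (2·5 - 3, 2·5.5 - 2, 2·(-1) - 1)
  = (10 - 3, 11 - 2, -2 - 1)
  = (7, 9, -3)

(7, 9, -3)


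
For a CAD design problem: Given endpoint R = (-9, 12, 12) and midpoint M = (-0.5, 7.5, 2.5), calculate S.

S = 2M - R
  = (2·(-0.5) - (-9), 2·7.5 - 12, 2·2.5 - 12)
  = (-1 + 9, 15 - 12, 5 - 12)
  = (8, 3, -7)

(8, 3, -7)


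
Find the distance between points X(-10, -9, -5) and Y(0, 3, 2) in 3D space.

d = √[(x₂-x₁)² + (y₂-y₁)² + (z₂-z₁)²]
  = √[10² + 12² + 7²]
  = √[100 + 144 + 49]
  = √293
  ≈ 17.12

17.12


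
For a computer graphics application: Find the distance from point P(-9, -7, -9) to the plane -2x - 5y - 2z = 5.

distance = |a·x₀ + b·y₀ + c·z₀ - d| / √(a² + b² + c²)
  = |(-2)·(-9) + (-5)·(-7) + (-2)·(-9) - 5| / √((-2)² + (-5)² + (-2)²)
  = |18 + 35 + 18 - 5| / √(4 + 25 + 4)
  = |66| / √33
  = 66 / 5.745
  ≈ 11.49

11.49


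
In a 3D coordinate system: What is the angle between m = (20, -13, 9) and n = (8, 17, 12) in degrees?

m·n = 20·8 + (-13)·17 + 9·12 = 160 - 221 + 108 = 47
|m| = √(20² + (-13)² + 9²) = √650 ≈ 25.5
|n| = √(8² + 17² + 12²) = √497 ≈ 22.29
cos θ = (m·n)/(|m||n|) = 47/(25.5·22.29) ≈ 0.08269
θ = arccos(0.08269) ≈ 85.26°

85.26°


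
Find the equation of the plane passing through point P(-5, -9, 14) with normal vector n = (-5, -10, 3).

The plane through P with normal n = (a, b, c) satisfies n·(r - P) = 0,
i.e. ax + by + cz = a·x₀ + b·y₀ + c·z₀.
d = (-5)·(-5) + (-10)·(-9) + 3·14
  = 25 + 90 + 42
  = 157
Equation: -5x - 10y + 3z = 157

-5x - 10y + 3z = 157


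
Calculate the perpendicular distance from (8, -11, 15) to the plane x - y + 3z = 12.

distance = |a·x₀ + b·y₀ + c·z₀ - d| / √(a² + b² + c²)
  = |1·8 + (-1)·(-11) + 3·15 - 12| / √(1² + (-1)² + 3²)
  = |8 + 11 + 45 - 12| / √(1 + 1 + 9)
  = |52| / √11
  = 52 / 3.317
  ≈ 15.68

15.68


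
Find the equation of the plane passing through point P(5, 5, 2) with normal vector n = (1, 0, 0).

The plane through P with normal n = (a, b, c) satisfies n·(r - P) = 0,
i.e. ax + by + cz = a·x₀ + b·y₀ + c·z₀.
d = 1·5 + 0·5 + 0·2
  = 5 + 0 + 0
  = 5
Equation: x = 5

x = 5


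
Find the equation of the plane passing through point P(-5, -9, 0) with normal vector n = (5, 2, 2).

The plane through P with normal n = (a, b, c) satisfies n·(r - P) = 0,
i.e. ax + by + cz = a·x₀ + b·y₀ + c·z₀.
d = 5·(-5) + 2·(-9) + 2·0
  = -25 - 18 + 0
  = -43
Equation: 5x + 2y + 2z = -43

5x + 2y + 2z = -43


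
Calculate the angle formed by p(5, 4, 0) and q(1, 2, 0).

p·q = 5·1 + 4·2 + 0·0 = 5 + 8 + 0 = 13
|p| = √(5² + 4² + 0²) = √41 ≈ 6.403
|q| = √(1² + 2² + 0²) = √5 ≈ 2.236
cos θ = (p·q)/(|p||q|) = 13/(6.403·2.236) ≈ 0.908
θ = arccos(0.908) ≈ 24.78°

24.78°


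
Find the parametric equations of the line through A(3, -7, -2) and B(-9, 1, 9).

Direction vector d = B - A = (-9 - 3, 1 + 7, 9 + 2) = (-12, 8, 11)
Parametric form r = A + t·d:
x = 3 - 12t, y = -7 + 8t, z = -2 + 11t

x = 3 - 12t, y = -7 + 8t, z = -2 + 11t


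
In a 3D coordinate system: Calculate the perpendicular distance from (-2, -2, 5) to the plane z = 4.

distance = |a·x₀ + b·y₀ + c·z₀ - d| / √(a² + b² + c²)
  = |0·(-2) + 0·(-2) + 1·5 - 4| / √(0² + 0² + 1²)
  = |0 + 0 + 5 - 4| / √(0 + 0 + 1)
  = |1| / √1
  = 1 / 1
  ≈ 1

1


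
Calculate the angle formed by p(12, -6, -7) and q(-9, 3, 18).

p·q = 12·(-9) + (-6)·3 + (-7)·18 = -108 - 18 - 126 = -252
|p| = √(12² + (-6)² + (-7)²) = √229 ≈ 15.13
|q| = √((-9)² + 3² + 18²) = √414 ≈ 20.35
cos θ = (p·q)/(|p||q|) = -252/(15.13·20.35) ≈ -0.8184
θ = arccos(-0.8184) ≈ 144.9°

144.9°


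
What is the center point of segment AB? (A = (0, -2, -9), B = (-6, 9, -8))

M = ((x₁+x₂)/2, (y₁+y₂)/2, (z₁+z₂)/2)
  = ((0 - 6)/2, (-2 + 9)/2, (-9 - 8)/2)
  = (-6/2, 7/2, -17/2)
  = (-3, 3.5, -8.5)

(-3, 3.5, -8.5)


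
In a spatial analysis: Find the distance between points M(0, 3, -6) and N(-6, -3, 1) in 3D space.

d = √[(x₂-x₁)² + (y₂-y₁)² + (z₂-z₁)²]
  = √[(-6)² + (-6)² + 7²]
  = √[36 + 36 + 49]
  = √121
  ≈ 11

11


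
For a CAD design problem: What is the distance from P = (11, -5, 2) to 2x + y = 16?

distance = |a·x₀ + b·y₀ + c·z₀ - d| / √(a² + b² + c²)
  = |2·11 + 1·(-5) + 0·2 - 16| / √(2² + 1² + 0²)
  = |22 - 5 + 0 - 16| / √(4 + 1 + 0)
  = |1| / √5
  = 1 / 2.236
  ≈ 0.4472

0.4472


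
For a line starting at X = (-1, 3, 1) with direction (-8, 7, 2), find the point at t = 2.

P(t) = X + t·d
  = (-1 + (-8)·2, 3 + 7·2, 1 + 2·2)
  = (-1 - 16, 3 + 14, 1 + 4)
  = (-17, 17, 5)

(-17, 17, 5)


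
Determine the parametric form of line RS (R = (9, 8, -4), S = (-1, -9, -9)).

Direction vector d = S - R = (-1 - 9, -9 - 8, -9 + 4) = (-10, -17, -5)
Parametric form r = R + t·d:
x = 9 - 10t, y = 8 - 17t, z = -4 - 5t

x = 9 - 10t, y = 8 - 17t, z = -4 - 5t


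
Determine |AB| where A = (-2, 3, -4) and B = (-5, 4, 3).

d = √[(x₂-x₁)² + (y₂-y₁)² + (z₂-z₁)²]
  = √[(-3)² + 1² + 7²]
  = √[9 + 1 + 49]
  = √59
  ≈ 7.681

7.681


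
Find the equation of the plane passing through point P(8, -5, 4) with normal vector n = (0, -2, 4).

The plane through P with normal n = (a, b, c) satisfies n·(r - P) = 0,
i.e. ax + by + cz = a·x₀ + b·y₀ + c·z₀.
d = 0·8 + (-2)·(-5) + 4·4
  = 0 + 10 + 16
  = 26
Equation: -2y + 4z = 26

-2y + 4z = 26


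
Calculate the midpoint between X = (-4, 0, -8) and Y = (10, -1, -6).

M = ((x₁+x₂)/2, (y₁+y₂)/2, (z₁+z₂)/2)
  = ((-4 + 10)/2, (0 - 1)/2, (-8 - 6)/2)
  = (6/2, -1/2, -14/2)
  = (3, -0.5, -7)

(3, -0.5, -7)


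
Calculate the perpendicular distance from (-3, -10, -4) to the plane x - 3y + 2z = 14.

distance = |a·x₀ + b·y₀ + c·z₀ - d| / √(a² + b² + c²)
  = |1·(-3) + (-3)·(-10) + 2·(-4) - 14| / √(1² + (-3)² + 2²)
  = |-3 + 30 - 8 - 14| / √(1 + 9 + 4)
  = |5| / √14
  = 5 / 3.742
  ≈ 1.336

1.336


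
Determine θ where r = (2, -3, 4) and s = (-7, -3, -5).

r·s = 2·(-7) + (-3)·(-3) + 4·(-5) = -14 + 9 - 20 = -25
|r| = √(2² + (-3)² + 4²) = √29 ≈ 5.385
|s| = √((-7)² + (-3)² + (-5)²) = √83 ≈ 9.11
cos θ = (r·s)/(|r||s|) = -25/(5.385·9.11) ≈ -0.5096
θ = arccos(-0.5096) ≈ 120.6°

120.6°


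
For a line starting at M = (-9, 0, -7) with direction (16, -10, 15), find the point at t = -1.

P(t) = M + t·d
  = (-9 + 16·(-1), 0 + (-10)·(-1), -7 + 15·(-1))
  = (-9 - 16, 0 + 10, -7 - 15)
  = (-25, 10, -22)

(-25, 10, -22)


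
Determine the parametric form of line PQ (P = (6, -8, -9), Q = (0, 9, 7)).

Direction vector d = Q - P = (0 - 6, 9 + 8, 7 + 9) = (-6, 17, 16)
Parametric form r = P + t·d:
x = 6 - 6t, y = -8 + 17t, z = -9 + 16t

x = 6 - 6t, y = -8 + 17t, z = -9 + 16t


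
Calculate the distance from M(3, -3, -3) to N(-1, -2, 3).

d = √[(x₂-x₁)² + (y₂-y₁)² + (z₂-z₁)²]
  = √[(-4)² + 1² + 6²]
  = √[16 + 1 + 36]
  = √53
  ≈ 7.28

7.28


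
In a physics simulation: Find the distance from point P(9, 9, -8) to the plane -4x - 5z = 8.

distance = |a·x₀ + b·y₀ + c·z₀ - d| / √(a² + b² + c²)
  = |(-4)·9 + 0·9 + (-5)·(-8) - 8| / √((-4)² + 0² + (-5)²)
  = |-36 + 0 + 40 - 8| / √(16 + 0 + 25)
  = |-4| / √41
  = 4 / 6.403
  ≈ 0.6247

0.6247


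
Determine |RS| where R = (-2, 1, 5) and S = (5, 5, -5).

d = √[(x₂-x₁)² + (y₂-y₁)² + (z₂-z₁)²]
  = √[7² + 4² + (-10)²]
  = √[49 + 16 + 100]
  = √165
  ≈ 12.85

12.85


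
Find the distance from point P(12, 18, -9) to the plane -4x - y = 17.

distance = |a·x₀ + b·y₀ + c·z₀ - d| / √(a² + b² + c²)
  = |(-4)·12 + (-1)·18 + 0·(-9) - 17| / √((-4)² + (-1)² + 0²)
  = |-48 - 18 + 0 - 17| / √(16 + 1 + 0)
  = |-83| / √17
  = 83 / 4.123
  ≈ 20.13

20.13


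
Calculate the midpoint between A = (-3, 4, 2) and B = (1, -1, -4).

M = ((x₁+x₂)/2, (y₁+y₂)/2, (z₁+z₂)/2)
  = ((-3 + 1)/2, (4 - 1)/2, (2 - 4)/2)
  = (-2/2, 3/2, -2/2)
  = (-1, 1.5, -1)

(-1, 1.5, -1)


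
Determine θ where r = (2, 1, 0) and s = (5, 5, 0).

r·s = 2·5 + 1·5 + 0·0 = 10 + 5 + 0 = 15
|r| = √(2² + 1² + 0²) = √5 ≈ 2.236
|s| = √(5² + 5² + 0²) = √50 ≈ 7.071
cos θ = (r·s)/(|r||s|) = 15/(2.236·7.071) ≈ 0.9487
θ = arccos(0.9487) ≈ 18.43°

18.43°


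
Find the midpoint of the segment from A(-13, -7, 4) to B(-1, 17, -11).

M = ((x₁+x₂)/2, (y₁+y₂)/2, (z₁+z₂)/2)
  = ((-13 - 1)/2, (-7 + 17)/2, (4 - 11)/2)
  = (-14/2, 10/2, -7/2)
  = (-7, 5, -3.5)

(-7, 5, -3.5)


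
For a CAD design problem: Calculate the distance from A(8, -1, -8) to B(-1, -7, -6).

d = √[(x₂-x₁)² + (y₂-y₁)² + (z₂-z₁)²]
  = √[(-9)² + (-6)² + 2²]
  = √[81 + 36 + 4]
  = √121
  ≈ 11

11


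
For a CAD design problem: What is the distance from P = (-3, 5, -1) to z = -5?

distance = |a·x₀ + b·y₀ + c·z₀ - d| / √(a² + b² + c²)
  = |0·(-3) + 0·5 + 1·(-1) - (-5)| / √(0² + 0² + 1²)
  = |0 + 0 - 1 + 5| / √(0 + 0 + 1)
  = |4| / √1
  = 4 / 1
  ≈ 4

4


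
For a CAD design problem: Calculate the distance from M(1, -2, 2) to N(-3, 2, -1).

d = √[(x₂-x₁)² + (y₂-y₁)² + (z₂-z₁)²]
  = √[(-4)² + 4² + (-3)²]
  = √[16 + 16 + 9]
  = √41
  ≈ 6.403

6.403


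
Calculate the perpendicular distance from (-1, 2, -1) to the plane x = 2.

distance = |a·x₀ + b·y₀ + c·z₀ - d| / √(a² + b² + c²)
  = |1·(-1) + 0·2 + 0·(-1) - 2| / √(1² + 0² + 0²)
  = |-1 + 0 + 0 - 2| / √(1 + 0 + 0)
  = |-3| / √1
  = 3 / 1
  ≈ 3

3


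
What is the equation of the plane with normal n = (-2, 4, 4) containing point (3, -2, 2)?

The plane through P with normal n = (a, b, c) satisfies n·(r - P) = 0,
i.e. ax + by + cz = a·x₀ + b·y₀ + c·z₀.
d = (-2)·3 + 4·(-2) + 4·2
  = -6 - 8 + 8
  = -6
Equation: -2x + 4y + 4z = -6

-2x + 4y + 4z = -6


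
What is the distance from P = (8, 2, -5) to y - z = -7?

distance = |a·x₀ + b·y₀ + c·z₀ - d| / √(a² + b² + c²)
  = |0·8 + 1·2 + (-1)·(-5) - (-7)| / √(0² + 1² + (-1)²)
  = |0 + 2 + 5 + 7| / √(0 + 1 + 1)
  = |14| / √2
  = 14 / 1.414
  ≈ 9.899

9.899


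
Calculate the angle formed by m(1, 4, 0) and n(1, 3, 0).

m·n = 1·1 + 4·3 + 0·0 = 1 + 12 + 0 = 13
|m| = √(1² + 4² + 0²) = √17 ≈ 4.123
|n| = √(1² + 3² + 0²) = √10 ≈ 3.162
cos θ = (m·n)/(|m||n|) = 13/(4.123·3.162) ≈ 0.9971
θ = arccos(0.9971) ≈ 4.399°

4.399°


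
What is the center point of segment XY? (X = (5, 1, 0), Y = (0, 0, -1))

M = ((x₁+x₂)/2, (y₁+y₂)/2, (z₁+z₂)/2)
  = ((5 + 0)/2, (1 + 0)/2, (0 - 1)/2)
  = (5/2, 1/2, -1/2)
  = (2.5, 0.5, -0.5)

(2.5, 0.5, -0.5)


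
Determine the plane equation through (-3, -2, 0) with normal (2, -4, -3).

The plane through P with normal n = (a, b, c) satisfies n·(r - P) = 0,
i.e. ax + by + cz = a·x₀ + b·y₀ + c·z₀.
d = 2·(-3) + (-4)·(-2) + (-3)·0
  = -6 + 8 + 0
  = 2
Equation: 2x - 4y - 3z = 2

2x - 4y - 3z = 2


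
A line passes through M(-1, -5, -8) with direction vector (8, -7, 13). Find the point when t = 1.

P(t) = M + t·d
  = (-1 + 8·1, -5 + (-7)·1, -8 + 13·1)
  = (-1 + 8, -5 - 7, -8 + 13)
  = (7, -12, 5)

(7, -12, 5)


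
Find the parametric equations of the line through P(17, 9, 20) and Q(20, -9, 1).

Direction vector d = Q - P = (20 - 17, -9 - 9, 1 - 20) = (3, -18, -19)
Parametric form r = P + t·d:
x = 17 + 3t, y = 9 - 18t, z = 20 - 19t

x = 17 + 3t, y = 9 - 18t, z = 20 - 19t


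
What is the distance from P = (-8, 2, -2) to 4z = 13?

distance = |a·x₀ + b·y₀ + c·z₀ - d| / √(a² + b² + c²)
  = |0·(-8) + 0·2 + 4·(-2) - 13| / √(0² + 0² + 4²)
  = |0 + 0 - 8 - 13| / √(0 + 0 + 16)
  = |-21| / √16
  = 21 / 4
  ≈ 5.25

5.25


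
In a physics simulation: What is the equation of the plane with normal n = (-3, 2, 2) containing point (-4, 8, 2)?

The plane through P with normal n = (a, b, c) satisfies n·(r - P) = 0,
i.e. ax + by + cz = a·x₀ + b·y₀ + c·z₀.
d = (-3)·(-4) + 2·8 + 2·2
  = 12 + 16 + 4
  = 32
Equation: -3x + 2y + 2z = 32

-3x + 2y + 2z = 32


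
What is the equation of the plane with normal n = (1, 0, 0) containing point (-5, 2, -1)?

The plane through P with normal n = (a, b, c) satisfies n·(r - P) = 0,
i.e. ax + by + cz = a·x₀ + b·y₀ + c·z₀.
d = 1·(-5) + 0·2 + 0·(-1)
  = -5 + 0 + 0
  = -5
Equation: x = -5

x = -5


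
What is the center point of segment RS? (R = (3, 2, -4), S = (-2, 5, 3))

M = ((x₁+x₂)/2, (y₁+y₂)/2, (z₁+z₂)/2)
  = ((3 - 2)/2, (2 + 5)/2, (-4 + 3)/2)
  = (1/2, 7/2, -1/2)
  = (0.5, 3.5, -0.5)

(0.5, 3.5, -0.5)


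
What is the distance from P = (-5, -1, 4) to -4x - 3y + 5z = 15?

distance = |a·x₀ + b·y₀ + c·z₀ - d| / √(a² + b² + c²)
  = |(-4)·(-5) + (-3)·(-1) + 5·4 - 15| / √((-4)² + (-3)² + 5²)
  = |20 + 3 + 20 - 15| / √(16 + 9 + 25)
  = |28| / √50
  = 28 / 7.071
  ≈ 3.96

3.96


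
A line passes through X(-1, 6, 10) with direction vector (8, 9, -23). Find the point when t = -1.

P(t) = X + t·d
  = (-1 + 8·(-1), 6 + 9·(-1), 10 + (-23)·(-1))
  = (-1 - 8, 6 - 9, 10 + 23)
  = (-9, -3, 33)

(-9, -3, 33)


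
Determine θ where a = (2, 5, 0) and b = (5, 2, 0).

a·b = 2·5 + 5·2 + 0·0 = 10 + 10 + 0 = 20
|a| = √(2² + 5² + 0²) = √29 ≈ 5.385
|b| = √(5² + 2² + 0²) = √29 ≈ 5.385
cos θ = (a·b)/(|a||b|) = 20/(5.385·5.385) ≈ 0.6897
θ = arccos(0.6897) ≈ 46.4°

46.4°


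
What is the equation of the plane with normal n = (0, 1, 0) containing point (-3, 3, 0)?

The plane through P with normal n = (a, b, c) satisfies n·(r - P) = 0,
i.e. ax + by + cz = a·x₀ + b·y₀ + c·z₀.
d = 0·(-3) + 1·3 + 0·0
  = 0 + 3 + 0
  = 3
Equation: y = 3

y = 3


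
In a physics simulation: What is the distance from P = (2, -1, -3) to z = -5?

distance = |a·x₀ + b·y₀ + c·z₀ - d| / √(a² + b² + c²)
  = |0·2 + 0·(-1) + 1·(-3) - (-5)| / √(0² + 0² + 1²)
  = |0 + 0 - 3 + 5| / √(0 + 0 + 1)
  = |2| / √1
  = 2 / 1
  ≈ 2

2


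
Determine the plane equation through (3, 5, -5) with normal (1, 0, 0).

The plane through P with normal n = (a, b, c) satisfies n·(r - P) = 0,
i.e. ax + by + cz = a·x₀ + b·y₀ + c·z₀.
d = 1·3 + 0·5 + 0·(-5)
  = 3 + 0 + 0
  = 3
Equation: x = 3

x = 3


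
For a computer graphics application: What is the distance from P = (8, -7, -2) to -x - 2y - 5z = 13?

distance = |a·x₀ + b·y₀ + c·z₀ - d| / √(a² + b² + c²)
  = |(-1)·8 + (-2)·(-7) + (-5)·(-2) - 13| / √((-1)² + (-2)² + (-5)²)
  = |-8 + 14 + 10 - 13| / √(1 + 4 + 25)
  = |3| / √30
  = 3 / 5.477
  ≈ 0.5477

0.5477


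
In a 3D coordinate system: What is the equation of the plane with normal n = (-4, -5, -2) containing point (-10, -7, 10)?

The plane through P with normal n = (a, b, c) satisfies n·(r - P) = 0,
i.e. ax + by + cz = a·x₀ + b·y₀ + c·z₀.
d = (-4)·(-10) + (-5)·(-7) + (-2)·10
  = 40 + 35 - 20
  = 55
Equation: -4x - 5y - 2z = 55

-4x - 5y - 2z = 55


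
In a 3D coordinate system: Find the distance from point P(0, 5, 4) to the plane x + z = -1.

distance = |a·x₀ + b·y₀ + c·z₀ - d| / √(a² + b² + c²)
  = |1·0 + 0·5 + 1·4 - (-1)| / √(1² + 0² + 1²)
  = |0 + 0 + 4 + 1| / √(1 + 0 + 1)
  = |5| / √2
  = 5 / 1.414
  ≈ 3.536

3.536


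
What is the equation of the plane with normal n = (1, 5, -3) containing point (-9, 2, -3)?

The plane through P with normal n = (a, b, c) satisfies n·(r - P) = 0,
i.e. ax + by + cz = a·x₀ + b·y₀ + c·z₀.
d = 1·(-9) + 5·2 + (-3)·(-3)
  = -9 + 10 + 9
  = 10
Equation: x + 5y - 3z = 10

x + 5y - 3z = 10


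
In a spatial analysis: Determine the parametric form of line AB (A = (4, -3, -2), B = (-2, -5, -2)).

Direction vector d = B - A = (-2 - 4, -5 + 3, -2 + 2) = (-6, -2, 0)
Parametric form r = A + t·d:
x = 4 - 6t, y = -3 - 2t, z = -2

x = 4 - 6t, y = -3 - 2t, z = -2


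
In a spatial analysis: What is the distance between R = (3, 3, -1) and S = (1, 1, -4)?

d = √[(x₂-x₁)² + (y₂-y₁)² + (z₂-z₁)²]
  = √[(-2)² + (-2)² + (-3)²]
  = √[4 + 4 + 9]
  = √17
  ≈ 4.123

4.123


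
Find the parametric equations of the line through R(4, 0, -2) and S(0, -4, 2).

Direction vector d = S - R = (0 - 4, -4 + 0, 2 + 2) = (-4, -4, 4)
Parametric form r = R + t·d:
x = 4 - 4t, y = 0 - 4t, z = -2 + 4t

x = 4 - 4t, y = 0 - 4t, z = -2 + 4t


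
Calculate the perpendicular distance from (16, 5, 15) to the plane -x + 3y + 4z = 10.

distance = |a·x₀ + b·y₀ + c·z₀ - d| / √(a² + b² + c²)
  = |(-1)·16 + 3·5 + 4·15 - 10| / √((-1)² + 3² + 4²)
  = |-16 + 15 + 60 - 10| / √(1 + 9 + 16)
  = |49| / √26
  = 49 / 5.099
  ≈ 9.61

9.61


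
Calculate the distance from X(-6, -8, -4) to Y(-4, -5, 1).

d = √[(x₂-x₁)² + (y₂-y₁)² + (z₂-z₁)²]
  = √[2² + 3² + 5²]
  = √[4 + 9 + 25]
  = √38
  ≈ 6.164

6.164


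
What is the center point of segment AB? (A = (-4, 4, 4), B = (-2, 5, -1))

M = ((x₁+x₂)/2, (y₁+y₂)/2, (z₁+z₂)/2)
  = ((-4 - 2)/2, (4 + 5)/2, (4 - 1)/2)
  = (-6/2, 9/2, 3/2)
  = (-3, 4.5, 1.5)

(-3, 4.5, 1.5)


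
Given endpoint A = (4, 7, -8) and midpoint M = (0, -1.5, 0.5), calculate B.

B = 2M - A
  = (2·0 - 4, 2·(-1.5) - 7, 2·0.5 - (-8))
  = (0 - 4, -3 - 7, 1 + 8)
  = (-4, -10, 9)

(-4, -10, 9)


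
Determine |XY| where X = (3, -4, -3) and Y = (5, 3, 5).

d = √[(x₂-x₁)² + (y₂-y₁)² + (z₂-z₁)²]
  = √[2² + 7² + 8²]
  = √[4 + 49 + 64]
  = √117
  ≈ 10.82

10.82


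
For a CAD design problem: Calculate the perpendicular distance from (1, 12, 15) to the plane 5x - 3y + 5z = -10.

distance = |a·x₀ + b·y₀ + c·z₀ - d| / √(a² + b² + c²)
  = |5·1 + (-3)·12 + 5·15 - (-10)| / √(5² + (-3)² + 5²)
  = |5 - 36 + 75 + 10| / √(25 + 9 + 25)
  = |54| / √59
  = 54 / 7.681
  ≈ 7.03

7.03


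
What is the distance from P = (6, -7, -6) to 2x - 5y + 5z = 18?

distance = |a·x₀ + b·y₀ + c·z₀ - d| / √(a² + b² + c²)
  = |2·6 + (-5)·(-7) + 5·(-6) - 18| / √(2² + (-5)² + 5²)
  = |12 + 35 - 30 - 18| / √(4 + 25 + 25)
  = |-1| / √54
  = 1 / 7.348
  ≈ 0.1361

0.1361


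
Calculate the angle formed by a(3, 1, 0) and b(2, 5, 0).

a·b = 3·2 + 1·5 + 0·0 = 6 + 5 + 0 = 11
|a| = √(3² + 1² + 0²) = √10 ≈ 3.162
|b| = √(2² + 5² + 0²) = √29 ≈ 5.385
cos θ = (a·b)/(|a||b|) = 11/(3.162·5.385) ≈ 0.6459
θ = arccos(0.6459) ≈ 49.76°

49.76°


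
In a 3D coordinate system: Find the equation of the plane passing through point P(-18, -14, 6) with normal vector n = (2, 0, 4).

The plane through P with normal n = (a, b, c) satisfies n·(r - P) = 0,
i.e. ax + by + cz = a·x₀ + b·y₀ + c·z₀.
d = 2·(-18) + 0·(-14) + 4·6
  = -36 + 0 + 24
  = -12
Equation: 2x + 4z = -12

2x + 4z = -12


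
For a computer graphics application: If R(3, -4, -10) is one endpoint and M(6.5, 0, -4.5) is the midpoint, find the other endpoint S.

S = 2M - R
  = (2·6.5 - 3, 2·0 - (-4), 2·(-4.5) - (-10))
  = (13 - 3, 0 + 4, -9 + 10)
  = (10, 4, 1)

(10, 4, 1)


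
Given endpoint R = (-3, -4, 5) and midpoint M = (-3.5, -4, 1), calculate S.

S = 2M - R
  = (2·(-3.5) - (-3), 2·(-4) - (-4), 2·1 - 5)
  = (-7 + 3, -8 + 4, 2 - 5)
  = (-4, -4, -3)

(-4, -4, -3)


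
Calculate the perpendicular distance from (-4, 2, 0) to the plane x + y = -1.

distance = |a·x₀ + b·y₀ + c·z₀ - d| / √(a² + b² + c²)
  = |1·(-4) + 1·2 + 0·0 - (-1)| / √(1² + 1² + 0²)
  = |-4 + 2 + 0 + 1| / √(1 + 1 + 0)
  = |-1| / √2
  = 1 / 1.414
  ≈ 0.7071

0.7071


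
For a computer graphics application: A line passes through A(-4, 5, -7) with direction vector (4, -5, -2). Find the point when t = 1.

P(t) = A + t·d
  = (-4 + 4·1, 5 + (-5)·1, -7 + (-2)·1)
  = (-4 + 4, 5 - 5, -7 - 2)
  = (0, 0, -9)

(0, 0, -9)


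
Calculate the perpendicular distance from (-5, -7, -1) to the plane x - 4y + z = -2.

distance = |a·x₀ + b·y₀ + c·z₀ - d| / √(a² + b² + c²)
  = |1·(-5) + (-4)·(-7) + 1·(-1) - (-2)| / √(1² + (-4)² + 1²)
  = |-5 + 28 - 1 + 2| / √(1 + 16 + 1)
  = |24| / √18
  = 24 / 4.243
  ≈ 5.657

5.657


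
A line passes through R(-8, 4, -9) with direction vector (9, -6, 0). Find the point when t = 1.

P(t) = R + t·d
  = (-8 + 9·1, 4 + (-6)·1, -9 + 0·1)
  = (-8 + 9, 4 - 6, -9 + 0)
  = (1, -2, -9)

(1, -2, -9)


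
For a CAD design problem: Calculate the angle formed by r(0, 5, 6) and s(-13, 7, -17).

r·s = 0·(-13) + 5·7 + 6·(-17) = 0 + 35 - 102 = -67
|r| = √(0² + 5² + 6²) = √61 ≈ 7.81
|s| = √((-13)² + 7² + (-17)²) = √507 ≈ 22.52
cos θ = (r·s)/(|r||s|) = -67/(7.81·22.52) ≈ -0.381
θ = arccos(-0.381) ≈ 112.4°

112.4°


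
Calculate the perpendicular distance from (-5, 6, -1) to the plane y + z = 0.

distance = |a·x₀ + b·y₀ + c·z₀ - d| / √(a² + b² + c²)
  = |0·(-5) + 1·6 + 1·(-1) - 0| / √(0² + 1² + 1²)
  = |0 + 6 - 1 + 0| / √(0 + 1 + 1)
  = |5| / √2
  = 5 / 1.414
  ≈ 3.536

3.536


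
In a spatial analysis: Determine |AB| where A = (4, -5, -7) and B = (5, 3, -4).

d = √[(x₂-x₁)² + (y₂-y₁)² + (z₂-z₁)²]
  = √[1² + 8² + 3²]
  = √[1 + 64 + 9]
  = √74
  ≈ 8.602

8.602


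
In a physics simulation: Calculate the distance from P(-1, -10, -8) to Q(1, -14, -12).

d = √[(x₂-x₁)² + (y₂-y₁)² + (z₂-z₁)²]
  = √[2² + (-4)² + (-4)²]
  = √[4 + 16 + 16]
  = √36
  ≈ 6

6


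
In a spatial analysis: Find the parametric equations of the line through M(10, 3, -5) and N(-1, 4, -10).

Direction vector d = N - M = (-1 - 10, 4 - 3, -10 + 5) = (-11, 1, -5)
Parametric form r = M + t·d:
x = 10 - 11t, y = 3 + t, z = -5 - 5t

x = 10 - 11t, y = 3 + t, z = -5 - 5t


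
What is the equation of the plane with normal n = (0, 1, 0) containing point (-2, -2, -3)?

The plane through P with normal n = (a, b, c) satisfies n·(r - P) = 0,
i.e. ax + by + cz = a·x₀ + b·y₀ + c·z₀.
d = 0·(-2) + 1·(-2) + 0·(-3)
  = 0 - 2 + 0
  = -2
Equation: y = -2

y = -2


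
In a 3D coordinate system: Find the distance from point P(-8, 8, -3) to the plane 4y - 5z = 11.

distance = |a·x₀ + b·y₀ + c·z₀ - d| / √(a² + b² + c²)
  = |0·(-8) + 4·8 + (-5)·(-3) - 11| / √(0² + 4² + (-5)²)
  = |0 + 32 + 15 - 11| / √(0 + 16 + 25)
  = |36| / √41
  = 36 / 6.403
  ≈ 5.622

5.622


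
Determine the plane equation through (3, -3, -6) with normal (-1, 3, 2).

The plane through P with normal n = (a, b, c) satisfies n·(r - P) = 0,
i.e. ax + by + cz = a·x₀ + b·y₀ + c·z₀.
d = (-1)·3 + 3·(-3) + 2·(-6)
  = -3 - 9 - 12
  = -24
Equation: -x + 3y + 2z = -24

-x + 3y + 2z = -24


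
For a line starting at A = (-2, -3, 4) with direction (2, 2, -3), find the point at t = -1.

P(t) = A + t·d
  = (-2 + 2·(-1), -3 + 2·(-1), 4 + (-3)·(-1))
  = (-2 - 2, -3 - 2, 4 + 3)
  = (-4, -5, 7)

(-4, -5, 7)
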